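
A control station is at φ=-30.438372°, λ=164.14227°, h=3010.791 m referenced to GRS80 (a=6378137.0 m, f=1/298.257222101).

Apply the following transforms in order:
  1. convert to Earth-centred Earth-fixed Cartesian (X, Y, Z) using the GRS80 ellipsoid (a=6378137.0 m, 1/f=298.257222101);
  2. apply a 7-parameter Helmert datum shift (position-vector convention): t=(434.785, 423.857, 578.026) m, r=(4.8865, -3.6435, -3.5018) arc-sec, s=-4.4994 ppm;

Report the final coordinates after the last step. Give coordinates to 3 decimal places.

X=-5296296.724 m, Y=1505203.100 m, Z=-3213356.675 m

start: φ=-30.438372°, λ=164.142270°, h=3010.791 m
→ ECEF (a=6378137.000, f=1/298.257222101): X=-5296837.6562, Y=1504619.9495, Z=-3213891.2426
→ Helmert 7p (PV): X=-5296296.7239, Y=1505203.0998, Z=-3213356.6750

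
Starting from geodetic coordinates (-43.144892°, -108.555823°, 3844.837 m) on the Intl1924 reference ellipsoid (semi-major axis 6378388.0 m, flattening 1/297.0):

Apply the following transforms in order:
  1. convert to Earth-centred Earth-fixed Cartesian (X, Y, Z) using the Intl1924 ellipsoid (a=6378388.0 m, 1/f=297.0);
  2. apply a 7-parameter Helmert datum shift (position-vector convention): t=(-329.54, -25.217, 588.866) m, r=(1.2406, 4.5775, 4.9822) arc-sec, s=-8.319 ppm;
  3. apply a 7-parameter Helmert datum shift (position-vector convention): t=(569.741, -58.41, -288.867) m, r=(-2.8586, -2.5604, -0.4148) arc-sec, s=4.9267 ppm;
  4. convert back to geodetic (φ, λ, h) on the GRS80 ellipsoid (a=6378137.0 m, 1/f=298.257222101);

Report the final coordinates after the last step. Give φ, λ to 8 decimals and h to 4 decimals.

φ=-43.14148136°, λ=-108.55179147°, h=3828.2786 m

start: φ=-43.144892°, λ=-108.555823°, h=3844.837 m
→ ECEF (a=6378388.000, f=1/297.0): X=-1484211.2011, Y=-4421518.7848, Z=-4341965.4559
→ Helmert 7p (PV): X=-1484517.9534, Y=-4421516.9542, Z=-4341334.1247
→ Helmert 7p (PV): X=-1483910.5279, Y=-4421654.3286, Z=-4341601.5302
→ geod (Bowring, a=6378137.000): φ=-43.14148136°, λ=-108.55179147°, h=3828.2786 m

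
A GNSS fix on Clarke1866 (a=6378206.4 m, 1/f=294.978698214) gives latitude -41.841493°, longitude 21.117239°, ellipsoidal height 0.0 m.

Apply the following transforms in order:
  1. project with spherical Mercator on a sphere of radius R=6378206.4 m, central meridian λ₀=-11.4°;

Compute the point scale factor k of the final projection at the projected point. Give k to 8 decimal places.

start: φ=-41.841493°, λ=21.117239°, h=0.000 m
→ into merc (λ₀=-11.4°): φ=-41.84149300°, λ−λ₀=32.51723900°
scale k = 1.34229430

1.34229430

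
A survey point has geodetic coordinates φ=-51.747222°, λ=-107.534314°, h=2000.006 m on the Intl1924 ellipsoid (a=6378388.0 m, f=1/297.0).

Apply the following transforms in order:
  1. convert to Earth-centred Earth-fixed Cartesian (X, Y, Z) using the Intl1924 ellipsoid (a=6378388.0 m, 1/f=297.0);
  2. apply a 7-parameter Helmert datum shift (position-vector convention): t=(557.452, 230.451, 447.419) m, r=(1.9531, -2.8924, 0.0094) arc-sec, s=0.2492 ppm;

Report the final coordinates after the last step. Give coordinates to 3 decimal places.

X=-1191981.618 m, Y=-3774311.576 m, Z=-4986713.564 m

start: φ=-51.747222°, λ=-107.534314°, h=2000.006 m
→ ECEF (a=6378388.000, f=1/297.0): X=-1192608.8774, Y=-3774588.2541, Z=-4987107.2752
→ Helmert 7p (PV): X=-1191981.6176, Y=-3774311.5756, Z=-4986713.5638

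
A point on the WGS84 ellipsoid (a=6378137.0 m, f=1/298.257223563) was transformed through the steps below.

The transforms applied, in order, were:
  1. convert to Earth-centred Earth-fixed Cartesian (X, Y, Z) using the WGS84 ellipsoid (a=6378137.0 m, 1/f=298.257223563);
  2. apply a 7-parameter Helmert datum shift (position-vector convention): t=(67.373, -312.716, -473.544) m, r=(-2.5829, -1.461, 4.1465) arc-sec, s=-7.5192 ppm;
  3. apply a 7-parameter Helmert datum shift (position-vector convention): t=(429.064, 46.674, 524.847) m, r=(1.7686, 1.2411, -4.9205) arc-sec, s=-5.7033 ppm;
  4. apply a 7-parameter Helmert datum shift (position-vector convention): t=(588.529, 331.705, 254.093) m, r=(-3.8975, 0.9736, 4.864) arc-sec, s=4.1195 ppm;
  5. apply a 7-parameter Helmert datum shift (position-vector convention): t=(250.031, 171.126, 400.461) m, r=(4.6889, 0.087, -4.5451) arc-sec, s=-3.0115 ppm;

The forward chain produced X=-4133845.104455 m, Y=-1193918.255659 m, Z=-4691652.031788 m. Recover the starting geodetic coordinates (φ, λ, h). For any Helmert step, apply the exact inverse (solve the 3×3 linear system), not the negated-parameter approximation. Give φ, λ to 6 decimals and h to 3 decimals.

φ=-47.662673°, λ=-163.892179°, h=992.930 m

start: X=-4133845.1045, Y=-1193918.2557, Z=-4691652.0318 m
→ Helmert⁻¹: X=-4134079.2898, Y=-1194290.7347, Z=-4692041.2175
→ Helmert⁻¹: X=-4134656.8039, Y=-1194431.3535, Z=-4692318.0664
→ Helmert⁻¹: X=-4135052.7165, Y=-1194623.7215, Z=-4692884.3157
→ Helmert⁻¹: X=-4135208.4259, Y=-1194178.0967, Z=-4692431.7188
→ geod (Bowring, a=6378137.000): φ=-47.66267300°, λ=-163.89217900°, h=992.9300 m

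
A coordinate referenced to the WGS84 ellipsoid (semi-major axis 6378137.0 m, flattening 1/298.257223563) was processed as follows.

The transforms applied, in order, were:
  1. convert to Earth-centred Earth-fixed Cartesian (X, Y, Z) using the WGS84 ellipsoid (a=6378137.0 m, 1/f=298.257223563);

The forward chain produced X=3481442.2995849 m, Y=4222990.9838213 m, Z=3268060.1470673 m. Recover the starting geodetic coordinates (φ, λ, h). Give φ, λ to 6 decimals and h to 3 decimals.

φ=31.011906°, λ=50.497761°, h=2009.310 m

start: X=3481442.2996, Y=4222990.9838, Z=3268060.1471 m
→ geod (Bowring, a=6378137.000): φ=31.01190600°, λ=50.49776100°, h=2009.3100 m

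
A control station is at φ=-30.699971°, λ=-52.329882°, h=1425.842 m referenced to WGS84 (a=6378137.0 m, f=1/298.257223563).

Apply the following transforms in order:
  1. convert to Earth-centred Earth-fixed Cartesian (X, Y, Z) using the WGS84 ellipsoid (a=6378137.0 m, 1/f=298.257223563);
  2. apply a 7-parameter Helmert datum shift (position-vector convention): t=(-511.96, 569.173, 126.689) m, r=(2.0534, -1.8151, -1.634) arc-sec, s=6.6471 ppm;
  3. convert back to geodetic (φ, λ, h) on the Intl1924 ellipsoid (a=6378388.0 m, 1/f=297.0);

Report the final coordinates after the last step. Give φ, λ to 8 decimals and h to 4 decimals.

φ=-30.70336872°, λ=-52.33049412°, h=519.9420 m

start: φ=-30.699971°, λ=-52.329882°, h=1425.842 m
→ ECEF (a=6378137.000, f=1/298.257223563): X=3355185.1519, Y=-4345784.6810, Z=-3238064.5469
→ Helmert 7p (PV): X=3354689.5619, Y=-4345238.7386, Z=-3237973.1196
→ geod (Bowring, a=6378388.000): φ=-30.70336872°, λ=-52.33049412°, h=519.9420 m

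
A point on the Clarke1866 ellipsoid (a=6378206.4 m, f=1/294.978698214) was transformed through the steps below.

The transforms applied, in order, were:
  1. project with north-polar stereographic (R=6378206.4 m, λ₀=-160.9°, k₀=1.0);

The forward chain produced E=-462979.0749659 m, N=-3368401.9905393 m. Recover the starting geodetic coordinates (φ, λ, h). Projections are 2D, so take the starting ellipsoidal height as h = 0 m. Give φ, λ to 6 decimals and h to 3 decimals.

φ=60.150914°, λ=-168.726135°, h=0.000 m

start: E=-462979.0750, N=-3368401.9905 m
→ stereo⁻¹: φ=60.15091400°, λ=-168.72613500°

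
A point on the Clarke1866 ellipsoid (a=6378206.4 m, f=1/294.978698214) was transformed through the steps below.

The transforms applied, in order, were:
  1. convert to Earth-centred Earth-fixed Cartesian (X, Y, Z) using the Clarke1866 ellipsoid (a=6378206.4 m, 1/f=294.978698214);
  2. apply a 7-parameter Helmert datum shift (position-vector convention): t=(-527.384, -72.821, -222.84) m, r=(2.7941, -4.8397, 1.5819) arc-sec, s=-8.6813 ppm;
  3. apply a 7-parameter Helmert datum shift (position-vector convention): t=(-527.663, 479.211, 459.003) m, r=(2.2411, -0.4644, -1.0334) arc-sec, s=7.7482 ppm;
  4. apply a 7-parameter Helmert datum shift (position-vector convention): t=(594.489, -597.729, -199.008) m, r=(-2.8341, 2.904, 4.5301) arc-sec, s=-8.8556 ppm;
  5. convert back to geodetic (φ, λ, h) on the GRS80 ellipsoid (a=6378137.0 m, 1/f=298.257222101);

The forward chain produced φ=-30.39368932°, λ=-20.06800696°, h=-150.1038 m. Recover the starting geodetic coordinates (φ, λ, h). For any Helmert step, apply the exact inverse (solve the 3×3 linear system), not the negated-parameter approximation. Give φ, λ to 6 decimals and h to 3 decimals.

start: φ=-30.393689°, λ=-20.068007°, h=-150.104 m
→ ECEF (a=6378137.000, f=1/298.257222101): X=5171874.1400, Y=-1889363.2070, Z=-3208018.2401
→ Helmert⁻¹: X=5171329.1248, Y=-1888851.7043, Z=-3207800.7855
→ Helmert⁻¹: X=5171818.9579, Y=-1889325.2233, Z=-3208226.0468
→ Helmert⁻¹: X=5172301.4810, Y=-1889351.9292, Z=-3208126.8236
→ geod (Bowring, a=6378206.400): φ=-30.39459000°, λ=-20.06637100°, h=239.0760 m

φ=-30.394590°, λ=-20.066371°, h=239.076 m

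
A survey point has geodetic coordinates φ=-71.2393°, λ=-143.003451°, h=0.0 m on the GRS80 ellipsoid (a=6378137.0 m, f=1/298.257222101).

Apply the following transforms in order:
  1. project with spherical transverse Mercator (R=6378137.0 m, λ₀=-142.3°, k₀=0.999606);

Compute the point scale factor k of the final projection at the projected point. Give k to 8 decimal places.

0.99961379

start: φ=-71.239300°, λ=-143.003451°, h=0.000 m
→ into tm (λ₀=-142.3°): φ=-71.23930000°, λ−λ₀=-0.70345100°
scale k = 0.99961379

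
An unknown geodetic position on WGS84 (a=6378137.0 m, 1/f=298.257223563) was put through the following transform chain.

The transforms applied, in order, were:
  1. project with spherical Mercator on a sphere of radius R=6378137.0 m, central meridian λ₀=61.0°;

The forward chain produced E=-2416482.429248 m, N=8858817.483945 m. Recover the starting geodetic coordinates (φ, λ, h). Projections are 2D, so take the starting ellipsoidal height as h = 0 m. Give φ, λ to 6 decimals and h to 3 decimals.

start: E=-2416482.4292, N=8858817.4839 m
→ merc⁻¹: φ=61.99862800°, λ=39.29236900°

φ=61.998628°, λ=39.292369°, h=0.000 m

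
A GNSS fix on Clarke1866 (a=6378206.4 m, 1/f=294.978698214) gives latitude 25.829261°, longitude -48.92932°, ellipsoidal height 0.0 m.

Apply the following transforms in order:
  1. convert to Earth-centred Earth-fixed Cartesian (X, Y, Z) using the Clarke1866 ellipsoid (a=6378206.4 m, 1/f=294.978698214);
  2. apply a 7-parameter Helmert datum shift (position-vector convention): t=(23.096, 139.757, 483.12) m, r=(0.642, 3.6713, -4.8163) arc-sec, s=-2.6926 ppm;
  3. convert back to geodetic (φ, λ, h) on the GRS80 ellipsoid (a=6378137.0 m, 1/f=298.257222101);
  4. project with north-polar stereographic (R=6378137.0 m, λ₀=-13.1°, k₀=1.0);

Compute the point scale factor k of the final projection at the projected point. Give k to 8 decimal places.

start: φ=25.829261°, λ=-48.929320°, h=0.000 m
→ ECEF (a=6378206.400, f=1/294.978698214): X=3774202.7279, Y=-4330921.7428, Z=2761891.3860
→ Helmert 7p (PV): X=3774163.6930, Y=-4330867.0484, Z=2762286.4126
→ geod (Bowring, a=6378137.000): φ=25.83105262°, λ=-48.92925512°, h=136.2756 m
→ into stereo (λ₀=-13.1°): φ=25.83105262°, λ−λ₀=-35.82925512°
scale k = 1.39303027

1.39303027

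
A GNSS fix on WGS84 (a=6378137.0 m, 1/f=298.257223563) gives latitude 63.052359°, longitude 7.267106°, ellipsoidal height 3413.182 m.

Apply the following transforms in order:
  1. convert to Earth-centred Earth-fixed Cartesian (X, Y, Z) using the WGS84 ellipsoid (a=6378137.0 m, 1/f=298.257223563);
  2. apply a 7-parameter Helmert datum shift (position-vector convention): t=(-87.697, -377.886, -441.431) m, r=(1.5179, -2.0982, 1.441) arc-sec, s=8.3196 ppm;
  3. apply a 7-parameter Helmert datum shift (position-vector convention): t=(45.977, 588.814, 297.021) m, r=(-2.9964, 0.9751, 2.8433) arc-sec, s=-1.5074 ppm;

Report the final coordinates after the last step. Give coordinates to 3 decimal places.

start: φ=63.052359°, λ=7.267106°, h=3413.182 m
→ ECEF (a=6378137.000, f=1/298.257223563): X=2876392.0575, Y=366795.9831, Z=5665667.8381
→ Helmert 7p (PV): X=2876268.0947, Y=366399.5499, Z=5665305.5024
→ Helmert 7p (PV): X=2876331.4676, Y=367109.7596, Z=5665575.0636

X=2876331.468 m, Y=367109.760 m, Z=5665575.064 m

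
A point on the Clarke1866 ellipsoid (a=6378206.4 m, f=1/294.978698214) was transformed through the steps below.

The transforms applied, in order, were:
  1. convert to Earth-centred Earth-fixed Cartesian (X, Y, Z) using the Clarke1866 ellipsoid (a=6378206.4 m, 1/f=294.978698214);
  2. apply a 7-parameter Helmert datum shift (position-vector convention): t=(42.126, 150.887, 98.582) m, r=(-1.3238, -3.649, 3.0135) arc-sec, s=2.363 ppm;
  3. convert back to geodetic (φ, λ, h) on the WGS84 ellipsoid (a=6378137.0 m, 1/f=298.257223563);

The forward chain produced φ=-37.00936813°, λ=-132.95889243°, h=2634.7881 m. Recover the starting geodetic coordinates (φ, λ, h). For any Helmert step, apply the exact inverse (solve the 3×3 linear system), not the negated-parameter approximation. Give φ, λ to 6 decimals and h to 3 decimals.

φ=-37.010959°, λ=-132.959664°, h=2806.642 m

start: φ=-37.009368°, λ=-132.958892°, h=2634.788 m
→ ECEF (a=6378137.000, f=1/298.257223563): X=-3476517.3588, Y=-3733475.1839, Z=-3819809.4130
→ Helmert⁻¹: X=-3476673.3928, Y=-3733541.9389, Z=-3819861.4250
→ geod (Bowring, a=6378206.400): φ=-37.01095900°, λ=-132.95966400°, h=2806.6420 m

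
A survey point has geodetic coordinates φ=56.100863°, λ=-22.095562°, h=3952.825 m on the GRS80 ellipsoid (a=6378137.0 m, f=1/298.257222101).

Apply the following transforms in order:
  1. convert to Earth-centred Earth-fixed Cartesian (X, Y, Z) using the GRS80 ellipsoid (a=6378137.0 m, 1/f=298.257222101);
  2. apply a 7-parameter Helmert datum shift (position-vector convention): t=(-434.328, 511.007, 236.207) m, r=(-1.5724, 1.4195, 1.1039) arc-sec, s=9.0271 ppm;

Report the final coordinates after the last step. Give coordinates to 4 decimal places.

start: φ=56.100863°, λ=-22.095562°, h=3952.825 m
→ ECEF (a=6378137.000, f=1/298.257222101): X=3305709.0466, Y=-1342010.9865, Z=5273994.9038
→ Helmert 7p (PV): X=3305348.0375, Y=-1341454.1970, Z=5274266.2003

X=3305348.0375 m, Y=-1341454.1970 m, Z=5274266.2003 m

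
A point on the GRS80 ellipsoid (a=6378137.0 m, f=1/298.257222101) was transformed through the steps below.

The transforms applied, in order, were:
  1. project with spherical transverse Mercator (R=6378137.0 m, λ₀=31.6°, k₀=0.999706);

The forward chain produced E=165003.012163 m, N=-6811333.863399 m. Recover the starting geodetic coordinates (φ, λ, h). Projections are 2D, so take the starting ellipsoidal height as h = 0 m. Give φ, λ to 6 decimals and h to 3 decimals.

φ=-61.170373°, λ=34.675578°, h=0.000 m

start: E=165003.0122, N=-6811333.8634 m
→ tm⁻¹: φ=-61.17037300°, λ=34.67557800°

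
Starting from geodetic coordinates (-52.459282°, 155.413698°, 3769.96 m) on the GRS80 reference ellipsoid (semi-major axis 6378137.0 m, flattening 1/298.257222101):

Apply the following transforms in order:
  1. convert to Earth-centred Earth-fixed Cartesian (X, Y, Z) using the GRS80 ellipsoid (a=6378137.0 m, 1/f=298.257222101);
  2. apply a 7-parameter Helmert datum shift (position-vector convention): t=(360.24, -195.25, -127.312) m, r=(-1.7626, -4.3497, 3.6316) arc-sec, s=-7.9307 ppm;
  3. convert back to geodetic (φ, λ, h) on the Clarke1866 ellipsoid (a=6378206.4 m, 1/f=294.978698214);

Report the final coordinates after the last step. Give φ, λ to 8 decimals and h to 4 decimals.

start: φ=-52.459282°, λ=155.413698°, h=3769.960 m
→ ECEF (a=6378137.000, f=1/298.257222101): X=-3543554.0563, Y=1621341.0715, Z=-5037094.3160
→ Helmert 7p (PV): X=-3543088.0382, Y=1621027.5308, Z=-5037270.2608
→ geod (Bowring, a=6378206.400): φ=-52.46625837°, λ=155.41503941°, h=3651.8126 m

φ=-52.46625837°, λ=155.41503941°, h=3651.8126 m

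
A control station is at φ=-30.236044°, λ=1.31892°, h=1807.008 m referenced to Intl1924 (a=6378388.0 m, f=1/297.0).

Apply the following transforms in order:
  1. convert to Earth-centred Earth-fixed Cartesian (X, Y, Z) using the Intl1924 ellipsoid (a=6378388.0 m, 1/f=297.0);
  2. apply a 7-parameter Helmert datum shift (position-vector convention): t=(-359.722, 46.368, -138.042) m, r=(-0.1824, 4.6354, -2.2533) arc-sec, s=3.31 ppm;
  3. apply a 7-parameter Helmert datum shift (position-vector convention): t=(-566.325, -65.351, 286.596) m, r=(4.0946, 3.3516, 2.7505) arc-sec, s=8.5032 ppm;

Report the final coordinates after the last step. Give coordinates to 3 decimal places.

start: φ=-30.236044°, λ=1.318920°, h=1807.008 m
→ ECEF (a=6378388.000, f=1/297.0): X=5515463.1320, Y=126985.6152, Z=-3193963.7242
→ Helmert 7p (PV): X=5515051.2751, Y=126969.3263, Z=-3194236.4002
→ Helmert 7p (PV): X=5514478.2489, Y=127042.0076, Z=-3194064.0598

X=5514478.249 m, Y=127042.008 m, Z=-3194064.060 m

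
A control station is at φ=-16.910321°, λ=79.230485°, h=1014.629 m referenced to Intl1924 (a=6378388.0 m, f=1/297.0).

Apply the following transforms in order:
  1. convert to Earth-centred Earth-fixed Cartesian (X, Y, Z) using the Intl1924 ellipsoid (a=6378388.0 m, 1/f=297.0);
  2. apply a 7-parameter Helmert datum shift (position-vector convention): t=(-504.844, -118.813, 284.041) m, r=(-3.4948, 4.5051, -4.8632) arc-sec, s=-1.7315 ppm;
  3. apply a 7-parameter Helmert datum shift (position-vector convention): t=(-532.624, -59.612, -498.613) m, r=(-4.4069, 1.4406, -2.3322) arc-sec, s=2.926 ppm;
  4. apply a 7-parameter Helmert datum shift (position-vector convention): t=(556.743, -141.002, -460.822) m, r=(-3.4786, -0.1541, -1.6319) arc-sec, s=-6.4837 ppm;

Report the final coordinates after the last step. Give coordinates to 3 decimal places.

start: φ=-16.910321°, λ=79.230485°, h=1014.629 m
→ ECEF (a=6378388.000, f=1/297.0): X=1140828.3373, Y=5997767.3977, Z=-1843657.5140
→ Helmert 7p (PV): X=1140422.6620, Y=5997580.0643, Z=-1843496.8195
→ Helmert 7p (PV): X=1139948.3132, Y=5997485.7197, Z=-1844136.9317
→ Helmert 7p (PV): X=1140546.4927, Y=5997265.7123, Z=-1844686.0906

X=1140546.493 m, Y=5997265.712 m, Z=-1844686.091 m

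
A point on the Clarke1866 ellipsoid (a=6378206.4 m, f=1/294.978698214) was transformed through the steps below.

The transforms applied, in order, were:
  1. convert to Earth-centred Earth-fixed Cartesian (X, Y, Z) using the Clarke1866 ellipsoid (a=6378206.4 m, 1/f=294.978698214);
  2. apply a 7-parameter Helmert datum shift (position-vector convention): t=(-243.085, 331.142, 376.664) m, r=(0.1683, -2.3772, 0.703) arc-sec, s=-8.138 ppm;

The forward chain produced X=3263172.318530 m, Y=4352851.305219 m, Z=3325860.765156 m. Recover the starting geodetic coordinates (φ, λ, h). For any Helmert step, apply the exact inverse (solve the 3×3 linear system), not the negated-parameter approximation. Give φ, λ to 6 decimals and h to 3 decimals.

φ=31.610128°, λ=53.137814°, h=3731.919 m

start: X=3263172.3185, Y=4352851.3052, Z=3325860.7652 m
→ Helmert⁻¹: X=3263495.1220, Y=4352547.1749, Z=3325470.0010
→ geod (Bowring, a=6378206.400): φ=31.61012800°, λ=53.13781400°, h=3731.9190 m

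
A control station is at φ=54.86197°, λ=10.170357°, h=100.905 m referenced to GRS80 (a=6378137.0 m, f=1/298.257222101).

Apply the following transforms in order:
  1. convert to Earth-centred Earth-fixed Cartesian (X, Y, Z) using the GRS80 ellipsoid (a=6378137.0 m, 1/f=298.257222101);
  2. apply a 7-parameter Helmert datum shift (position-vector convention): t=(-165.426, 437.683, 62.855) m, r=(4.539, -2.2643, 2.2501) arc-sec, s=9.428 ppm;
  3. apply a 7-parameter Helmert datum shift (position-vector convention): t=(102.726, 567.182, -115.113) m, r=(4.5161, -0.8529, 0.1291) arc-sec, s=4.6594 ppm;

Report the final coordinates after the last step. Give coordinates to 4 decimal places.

start: φ=54.861970°, λ=10.170357°, h=100.905 m
→ ECEF (a=6378137.000, f=1/298.257222101): X=3621416.5441, Y=649661.6004, Z=5192637.4198
→ Helmert 7p (PV): X=3621221.1703, Y=650030.6454, Z=5192803.2823
→ Helmert 7p (PV): X=3621318.8900, Y=650489.4274, Z=5192741.5707

X=3621318.8900 m, Y=650489.4274 m, Z=5192741.5707 m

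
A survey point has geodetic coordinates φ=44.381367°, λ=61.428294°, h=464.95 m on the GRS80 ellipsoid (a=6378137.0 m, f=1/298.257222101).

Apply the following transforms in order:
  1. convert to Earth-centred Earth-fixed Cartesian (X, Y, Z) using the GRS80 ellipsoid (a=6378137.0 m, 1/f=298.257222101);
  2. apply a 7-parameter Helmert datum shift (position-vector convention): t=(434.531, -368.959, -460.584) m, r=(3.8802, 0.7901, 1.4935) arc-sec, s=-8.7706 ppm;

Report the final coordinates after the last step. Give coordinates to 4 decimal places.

start: φ=44.381367°, λ=61.428294°, h=464.950 m
→ ECEF (a=6378137.000, f=1/298.257222101): X=2183856.5027, Y=4010186.7825, Z=4438801.3360
→ Helmert 7p (PV): X=2184259.8465, Y=4009714.9634, Z=4438368.8938

X=2184259.8465 m, Y=4009714.9634 m, Z=4438368.8938 m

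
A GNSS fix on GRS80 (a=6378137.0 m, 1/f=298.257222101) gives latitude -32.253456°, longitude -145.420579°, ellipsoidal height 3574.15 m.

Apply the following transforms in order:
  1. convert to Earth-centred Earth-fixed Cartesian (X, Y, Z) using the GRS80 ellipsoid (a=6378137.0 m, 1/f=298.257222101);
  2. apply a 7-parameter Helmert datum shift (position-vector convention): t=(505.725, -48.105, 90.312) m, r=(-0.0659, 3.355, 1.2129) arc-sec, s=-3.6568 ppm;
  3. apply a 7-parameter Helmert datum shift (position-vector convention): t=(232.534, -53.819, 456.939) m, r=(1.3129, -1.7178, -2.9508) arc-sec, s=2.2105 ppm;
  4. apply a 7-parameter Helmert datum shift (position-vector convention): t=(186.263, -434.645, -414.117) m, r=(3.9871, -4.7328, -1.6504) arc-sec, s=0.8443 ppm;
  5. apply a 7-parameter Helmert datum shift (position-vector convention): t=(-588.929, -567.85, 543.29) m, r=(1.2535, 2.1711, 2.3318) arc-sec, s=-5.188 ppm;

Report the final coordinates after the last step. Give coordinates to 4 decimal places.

start: φ=-32.253456°, λ=-145.420579°, h=3574.150 m
→ ECEF (a=6378137.000, f=1/298.257222101): X=-4447794.9131, Y=-3065970.9927, Z=-3386140.6221
→ Helmert 7p (PV): X=-4447309.9717, Y=-3066035.1222, Z=-3385964.6027
→ Helmert 7p (PV): X=-4447102.9321, Y=-3066010.5438, Z=-3385571.7020
→ Helmert 7p (PV): X=-4446867.2732, Y=-3066346.7513, Z=-3386149.9835
→ Helmert 7p (PV): X=-4447434.1090, Y=-3066928.3861, Z=-3385560.9541

X=-4447434.1090 m, Y=-3066928.3861 m, Z=-3385560.9541 m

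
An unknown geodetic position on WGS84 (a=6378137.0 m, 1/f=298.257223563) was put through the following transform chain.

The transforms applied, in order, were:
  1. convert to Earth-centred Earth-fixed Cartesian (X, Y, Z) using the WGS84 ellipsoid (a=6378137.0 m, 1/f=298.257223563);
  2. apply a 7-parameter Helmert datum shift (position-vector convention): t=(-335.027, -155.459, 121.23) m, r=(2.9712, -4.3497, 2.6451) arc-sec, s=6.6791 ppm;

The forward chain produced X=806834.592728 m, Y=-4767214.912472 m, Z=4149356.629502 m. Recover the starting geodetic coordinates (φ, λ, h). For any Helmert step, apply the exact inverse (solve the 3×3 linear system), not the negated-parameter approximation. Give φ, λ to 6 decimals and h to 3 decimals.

start: X=806834.5927, Y=-4767214.9125, Z=4149356.6295 m
→ Helmert⁻¹: X=807190.5971, Y=-4766978.1961, Z=4149259.3318
→ geod (Bowring, a=6378137.000): φ=40.82644300°, λ=-80.38929000°, h=2143.6460 m

φ=40.826443°, λ=-80.389290°, h=2143.646 m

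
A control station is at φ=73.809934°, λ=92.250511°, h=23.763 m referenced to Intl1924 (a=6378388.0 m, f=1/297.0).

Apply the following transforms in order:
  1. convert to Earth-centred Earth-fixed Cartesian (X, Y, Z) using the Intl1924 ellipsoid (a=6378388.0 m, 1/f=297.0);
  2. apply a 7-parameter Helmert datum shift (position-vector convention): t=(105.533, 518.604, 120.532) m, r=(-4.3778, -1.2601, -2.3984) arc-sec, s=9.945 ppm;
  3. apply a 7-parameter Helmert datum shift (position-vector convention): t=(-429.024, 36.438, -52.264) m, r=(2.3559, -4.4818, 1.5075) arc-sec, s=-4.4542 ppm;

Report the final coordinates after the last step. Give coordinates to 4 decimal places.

X=-70541.3802 m, Y=1783246.0711 m, Z=6103309.5123 m

start: φ=73.809934°, λ=92.250511°, h=23.763 m
→ ECEF (a=6378388.000, f=1/297.0): X=-70055.2974, Y=1782621.1143, Z=6103227.1485
→ Helmert 7p (PV): X=-69967.0188, Y=1783287.7983, Z=6103370.1141
→ Helmert 7p (PV): X=-70541.3802, Y=1783246.0711, Z=6103309.5123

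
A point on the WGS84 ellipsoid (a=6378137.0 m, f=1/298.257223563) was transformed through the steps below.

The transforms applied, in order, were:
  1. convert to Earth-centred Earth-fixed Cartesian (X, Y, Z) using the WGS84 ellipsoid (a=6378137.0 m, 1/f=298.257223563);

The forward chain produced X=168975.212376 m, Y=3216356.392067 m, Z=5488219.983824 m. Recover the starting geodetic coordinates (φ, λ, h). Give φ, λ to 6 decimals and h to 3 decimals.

φ=59.760909°, λ=86.992661°, h=1284.288 m

start: X=168975.2124, Y=3216356.3921, Z=5488219.9838 m
→ geod (Bowring, a=6378137.000): φ=59.76090900°, λ=86.99266100°, h=1284.2880 m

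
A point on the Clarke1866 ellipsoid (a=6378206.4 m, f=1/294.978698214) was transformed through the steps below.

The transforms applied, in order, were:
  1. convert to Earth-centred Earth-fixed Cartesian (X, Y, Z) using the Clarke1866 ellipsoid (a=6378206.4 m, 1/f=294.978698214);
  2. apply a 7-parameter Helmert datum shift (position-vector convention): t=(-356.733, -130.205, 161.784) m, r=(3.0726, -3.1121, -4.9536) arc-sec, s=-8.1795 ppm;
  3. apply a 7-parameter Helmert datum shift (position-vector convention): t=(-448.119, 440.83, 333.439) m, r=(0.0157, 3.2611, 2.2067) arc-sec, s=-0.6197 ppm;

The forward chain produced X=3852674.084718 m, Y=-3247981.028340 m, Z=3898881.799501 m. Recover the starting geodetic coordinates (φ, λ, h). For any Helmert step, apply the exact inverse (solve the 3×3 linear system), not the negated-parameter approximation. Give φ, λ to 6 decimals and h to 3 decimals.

start: X=3852674.0847, Y=-3247981.0283, Z=3898881.7995 m
→ Helmert⁻¹: X=3853028.2001, Y=-3248464.7958, Z=3898611.9411
→ Helmert⁻¹: X=3853553.2800, Y=-3248210.5417, Z=3898472.2893
→ geod (Bowring, a=6378206.400): φ=37.91108200°, λ=-40.12797800°, h=1634.9600 m

φ=37.911082°, λ=-40.127978°, h=1634.960 m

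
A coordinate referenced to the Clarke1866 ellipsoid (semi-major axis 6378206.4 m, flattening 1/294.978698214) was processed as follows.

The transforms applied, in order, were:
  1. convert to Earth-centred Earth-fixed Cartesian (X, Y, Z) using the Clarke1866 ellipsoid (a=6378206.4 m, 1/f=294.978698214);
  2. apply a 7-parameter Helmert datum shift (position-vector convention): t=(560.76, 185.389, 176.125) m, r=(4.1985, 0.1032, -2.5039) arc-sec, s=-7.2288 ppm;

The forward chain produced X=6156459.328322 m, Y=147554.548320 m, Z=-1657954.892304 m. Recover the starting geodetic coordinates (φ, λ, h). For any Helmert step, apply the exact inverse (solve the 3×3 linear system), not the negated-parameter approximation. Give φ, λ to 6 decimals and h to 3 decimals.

start: X=6156459.3283, Y=147554.5483, Z=-1657954.8923 m
→ Helmert⁻¹: X=6155942.1086, Y=147411.2018, Z=-1658142.9242
→ geod (Bowring, a=6378206.400): φ=-15.16906400°, λ=1.37175200°, h=314.3660 m

φ=-15.169064°, λ=1.371752°, h=314.366 m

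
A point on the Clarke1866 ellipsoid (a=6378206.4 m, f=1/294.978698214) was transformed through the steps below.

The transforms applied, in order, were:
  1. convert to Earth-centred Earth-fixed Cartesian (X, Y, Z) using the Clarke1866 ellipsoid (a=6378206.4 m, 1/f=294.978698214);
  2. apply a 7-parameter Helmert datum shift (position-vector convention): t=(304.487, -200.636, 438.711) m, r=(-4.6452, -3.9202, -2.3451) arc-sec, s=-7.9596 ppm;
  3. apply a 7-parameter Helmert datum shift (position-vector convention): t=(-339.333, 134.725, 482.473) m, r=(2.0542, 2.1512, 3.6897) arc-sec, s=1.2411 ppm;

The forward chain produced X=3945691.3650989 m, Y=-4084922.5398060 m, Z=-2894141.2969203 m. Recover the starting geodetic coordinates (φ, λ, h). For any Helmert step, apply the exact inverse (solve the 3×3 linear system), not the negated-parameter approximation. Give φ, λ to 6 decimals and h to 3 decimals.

start: X=3945691.3651, Y=-4084922.5398, Z=-2894141.2969 m
→ Helmert⁻¹: X=3945982.9128, Y=-4085151.6081, Z=-2894538.3393
→ Helmert⁻¹: X=3945701.2500, Y=-4084873.4260, Z=-2895167.0777
→ geod (Bowring, a=6378206.400): φ=-27.16900000°, λ=-45.99285300°, h=967.0910 m

φ=-27.169000°, λ=-45.992853°, h=967.091 m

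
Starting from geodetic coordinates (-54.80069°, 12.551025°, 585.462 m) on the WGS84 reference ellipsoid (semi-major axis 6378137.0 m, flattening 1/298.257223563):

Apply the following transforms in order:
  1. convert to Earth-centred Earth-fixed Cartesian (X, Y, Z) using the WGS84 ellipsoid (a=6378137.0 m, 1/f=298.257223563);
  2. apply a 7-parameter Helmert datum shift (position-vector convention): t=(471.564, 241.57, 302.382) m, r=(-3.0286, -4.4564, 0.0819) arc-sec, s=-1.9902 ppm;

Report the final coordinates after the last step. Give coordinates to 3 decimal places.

start: φ=-54.800690°, λ=12.551025°, h=585.462 m
→ ECEF (a=6378137.000, f=1/298.257223563): X=3597020.8516, Y=800801.7705, Z=-5189104.1061
→ Helmert 7p (PV): X=3597597.0505, Y=800966.9832, Z=-5188725.4406

X=3597597.050 m, Y=800966.983 m, Z=-5188725.441 m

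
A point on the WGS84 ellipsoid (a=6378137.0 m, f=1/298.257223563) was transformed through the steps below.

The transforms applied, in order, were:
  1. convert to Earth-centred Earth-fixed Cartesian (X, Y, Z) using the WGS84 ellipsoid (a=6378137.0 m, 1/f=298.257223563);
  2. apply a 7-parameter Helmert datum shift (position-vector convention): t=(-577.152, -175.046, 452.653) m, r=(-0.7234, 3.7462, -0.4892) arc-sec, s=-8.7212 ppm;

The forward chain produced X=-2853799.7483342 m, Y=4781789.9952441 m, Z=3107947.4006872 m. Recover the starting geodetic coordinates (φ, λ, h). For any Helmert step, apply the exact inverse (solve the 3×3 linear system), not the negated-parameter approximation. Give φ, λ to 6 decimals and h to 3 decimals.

φ=29.327289°, λ=120.823665°, h=3895.712 m

start: X=-2853799.7483, Y=4781789.9952, Z=3107947.4007 m
→ Helmert⁻¹: X=-2853315.2600, Y=4781989.0805, Z=3107486.7980
→ geod (Bowring, a=6378137.000): φ=29.32728900°, λ=120.82366500°, h=3895.7120 m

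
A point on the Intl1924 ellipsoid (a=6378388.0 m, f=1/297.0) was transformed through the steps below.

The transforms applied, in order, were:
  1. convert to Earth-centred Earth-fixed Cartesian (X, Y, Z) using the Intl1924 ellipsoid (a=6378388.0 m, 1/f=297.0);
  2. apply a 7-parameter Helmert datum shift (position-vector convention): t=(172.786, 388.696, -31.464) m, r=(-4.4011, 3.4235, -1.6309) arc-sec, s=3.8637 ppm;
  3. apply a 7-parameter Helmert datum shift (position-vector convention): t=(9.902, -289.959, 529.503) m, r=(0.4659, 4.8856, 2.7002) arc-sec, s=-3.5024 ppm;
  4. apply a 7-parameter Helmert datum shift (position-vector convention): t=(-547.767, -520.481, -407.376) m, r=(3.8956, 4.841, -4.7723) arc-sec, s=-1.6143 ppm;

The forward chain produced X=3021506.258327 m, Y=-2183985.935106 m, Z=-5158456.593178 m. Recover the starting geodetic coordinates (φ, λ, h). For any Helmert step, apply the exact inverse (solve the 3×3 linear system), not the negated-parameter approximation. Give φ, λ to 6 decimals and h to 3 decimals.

φ=-54.323644°, λ=-35.847376°, h=518.447 m

start: X=3021506.2583, Y=-2183985.9351, Z=-5158456.5932 m
→ Helmert⁻¹: X=3022230.4790, Y=-2183496.4693, Z=-5157945.3742
→ Helmert⁻¹: X=3022324.7636, Y=-2183265.3734, Z=-5158416.4259
→ Helmert⁻¹: X=3022243.1820, Y=-2183511.6714, Z=-5158361.4594
→ geod (Bowring, a=6378388.000): φ=-54.32364400°, λ=-35.84737600°, h=518.4470 m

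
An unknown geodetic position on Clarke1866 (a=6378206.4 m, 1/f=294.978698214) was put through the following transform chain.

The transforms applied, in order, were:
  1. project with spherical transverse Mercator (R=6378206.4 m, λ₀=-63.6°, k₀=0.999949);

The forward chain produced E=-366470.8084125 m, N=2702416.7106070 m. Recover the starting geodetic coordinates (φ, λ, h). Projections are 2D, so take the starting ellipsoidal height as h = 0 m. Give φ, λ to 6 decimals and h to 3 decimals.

start: E=-366470.8084, N=2702416.7106 m
→ tm⁻¹: φ=24.23460100°, λ=-67.20878600°

φ=24.234601°, λ=-67.208786°, h=0.000 m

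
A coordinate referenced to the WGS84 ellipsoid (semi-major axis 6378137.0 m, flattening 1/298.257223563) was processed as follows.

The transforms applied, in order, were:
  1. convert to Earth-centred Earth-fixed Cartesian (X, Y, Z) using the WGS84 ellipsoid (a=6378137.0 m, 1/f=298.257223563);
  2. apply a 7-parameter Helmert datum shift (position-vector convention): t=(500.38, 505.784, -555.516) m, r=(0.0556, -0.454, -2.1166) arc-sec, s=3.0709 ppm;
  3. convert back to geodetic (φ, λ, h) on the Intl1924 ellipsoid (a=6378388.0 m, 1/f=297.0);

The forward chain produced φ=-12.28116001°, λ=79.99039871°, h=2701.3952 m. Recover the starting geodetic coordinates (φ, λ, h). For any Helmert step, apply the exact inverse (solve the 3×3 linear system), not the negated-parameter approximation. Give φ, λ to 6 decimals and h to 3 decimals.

start: φ=-12.281160°, λ=79.990399°, h=2701.395 m
→ ECEF (a=6378388.000, f=1/297.0): X=1083900.8532, Y=6141089.3223, Z=-1348399.8751
→ Helmert⁻¹: X=1083331.1676, Y=6140575.4346, Z=-1347844.2597
→ geod (Bowring, a=6378137.000): φ=-12.27707500°, λ=79.99473300°, h=2238.8860 m

φ=-12.277075°, λ=79.994733°, h=2238.886 m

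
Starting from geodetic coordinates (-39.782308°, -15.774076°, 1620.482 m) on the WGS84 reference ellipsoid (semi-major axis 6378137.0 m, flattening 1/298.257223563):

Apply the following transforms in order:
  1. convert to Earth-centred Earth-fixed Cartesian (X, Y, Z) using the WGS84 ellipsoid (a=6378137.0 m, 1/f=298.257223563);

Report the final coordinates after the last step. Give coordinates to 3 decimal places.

start: φ=-39.782308°, λ=-15.774076°, h=1620.482 m
→ ECEF (a=6378137.000, f=1/298.257223563): X=4724569.7504, Y=-1334609.9324, Z=-4060477.0226

X=4724569.750 m, Y=-1334609.932 m, Z=-4060477.023 m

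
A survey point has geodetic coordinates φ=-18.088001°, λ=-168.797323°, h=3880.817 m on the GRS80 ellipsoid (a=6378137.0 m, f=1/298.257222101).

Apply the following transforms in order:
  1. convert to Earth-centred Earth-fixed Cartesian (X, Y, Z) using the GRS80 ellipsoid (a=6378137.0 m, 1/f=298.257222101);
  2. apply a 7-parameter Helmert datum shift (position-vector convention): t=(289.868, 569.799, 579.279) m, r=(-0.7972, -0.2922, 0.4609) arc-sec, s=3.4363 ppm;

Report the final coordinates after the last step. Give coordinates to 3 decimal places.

X=-5952675.533 m, Y=-1178460.122 m, Z=-1968281.746 m

start: φ=-18.088001°, λ=-168.797323°, h=3880.817 m
→ ECEF (a=6378137.000, f=1/298.257222101): X=-5952950.3686, Y=-1179004.9580, Z=-1968850.3828
→ Helmert 7p (PV): X=-5952675.5331, Y=-1178460.1219, Z=-1968281.7457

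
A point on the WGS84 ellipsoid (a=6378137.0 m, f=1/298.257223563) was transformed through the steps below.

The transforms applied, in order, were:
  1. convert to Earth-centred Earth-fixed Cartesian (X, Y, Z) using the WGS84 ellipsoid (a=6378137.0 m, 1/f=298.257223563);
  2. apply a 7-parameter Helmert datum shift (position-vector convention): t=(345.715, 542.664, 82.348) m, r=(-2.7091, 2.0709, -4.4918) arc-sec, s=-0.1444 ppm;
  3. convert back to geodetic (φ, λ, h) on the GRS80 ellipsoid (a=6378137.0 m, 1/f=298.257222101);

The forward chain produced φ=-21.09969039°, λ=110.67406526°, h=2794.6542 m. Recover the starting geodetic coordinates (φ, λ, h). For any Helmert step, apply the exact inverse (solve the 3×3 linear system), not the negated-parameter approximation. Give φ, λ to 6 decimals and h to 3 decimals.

start: φ=-21.099690°, λ=110.674065°, h=2794.654 m
→ ECEF (a=6378137.000, f=1/298.257222101): X=-2102670.9499, Y=5572183.8616, Z=-2282702.0082
→ Helmert⁻¹: X=-2103115.3824, Y=5571626.1845, Z=-2282732.6229
→ geod (Bowring, a=6378137.000): φ=-21.10113400°, λ=110.67996000°, h=2465.3110 m

φ=-21.101134°, λ=110.679960°, h=2465.311 m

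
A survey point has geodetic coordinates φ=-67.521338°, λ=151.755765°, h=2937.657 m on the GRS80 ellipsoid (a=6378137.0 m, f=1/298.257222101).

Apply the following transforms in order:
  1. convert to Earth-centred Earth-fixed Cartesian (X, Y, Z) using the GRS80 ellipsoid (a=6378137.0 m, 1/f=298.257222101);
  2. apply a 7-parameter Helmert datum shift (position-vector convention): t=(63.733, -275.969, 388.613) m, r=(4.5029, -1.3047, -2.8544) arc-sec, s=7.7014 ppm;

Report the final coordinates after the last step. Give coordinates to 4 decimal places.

start: φ=-67.521338°, λ=151.755765°, h=2937.657 m
→ ECEF (a=6378137.000, f=1/298.257222101): X=-2155422.8424, Y=1157870.9958, Z=-5873602.0683
→ Helmert 7p (PV): X=-2155322.5329, Y=1157761.9978, Z=-5873247.0469

X=-2155322.5329 m, Y=1157761.9978 m, Z=-5873247.0469 m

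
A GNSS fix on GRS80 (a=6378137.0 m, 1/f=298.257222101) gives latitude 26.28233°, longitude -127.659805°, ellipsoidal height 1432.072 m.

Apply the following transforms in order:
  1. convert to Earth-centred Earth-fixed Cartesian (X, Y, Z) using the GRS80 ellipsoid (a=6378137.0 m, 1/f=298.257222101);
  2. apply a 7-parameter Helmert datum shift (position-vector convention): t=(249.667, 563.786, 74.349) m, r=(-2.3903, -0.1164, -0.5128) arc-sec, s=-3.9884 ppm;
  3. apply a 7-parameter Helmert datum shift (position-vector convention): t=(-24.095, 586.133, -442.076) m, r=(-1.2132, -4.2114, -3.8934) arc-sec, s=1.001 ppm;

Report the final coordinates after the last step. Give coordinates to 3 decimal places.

start: φ=26.282330°, λ=-127.659805°, h=1432.072 m
→ ECEF (a=6378137.000, f=1/298.257222101): X=-3497095.9804, Y=-4531279.7615, Z=2807775.8887
→ Helmert 7p (PV): X=-3496845.2154, Y=-4530656.6709, Z=2807889.5763
→ Helmert 7p (PV): X=-3497015.6603, Y=-4529992.5522, Z=2807405.5625

X=-3497015.660 m, Y=-4529992.552 m, Z=2807405.562 m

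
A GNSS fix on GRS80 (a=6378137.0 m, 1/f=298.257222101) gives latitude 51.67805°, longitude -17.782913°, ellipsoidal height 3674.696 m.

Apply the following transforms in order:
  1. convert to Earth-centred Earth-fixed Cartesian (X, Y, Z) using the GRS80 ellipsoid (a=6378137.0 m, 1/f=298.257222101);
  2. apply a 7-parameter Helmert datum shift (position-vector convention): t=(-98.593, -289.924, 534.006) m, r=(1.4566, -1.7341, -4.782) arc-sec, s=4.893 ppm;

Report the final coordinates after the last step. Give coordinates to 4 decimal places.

X=3775789.6362 m, Y=-1211498.1653 m, Z=4984134.7388 m

start: φ=51.678050°, λ=-17.782913°, h=3674.696 m
→ ECEF (a=6378137.000, f=1/298.257222101): X=3775939.7288, Y=-1211079.5815, Z=4983553.1557
→ Helmert 7p (PV): X=3775789.6362, Y=-1211498.1653, Z=4984134.7388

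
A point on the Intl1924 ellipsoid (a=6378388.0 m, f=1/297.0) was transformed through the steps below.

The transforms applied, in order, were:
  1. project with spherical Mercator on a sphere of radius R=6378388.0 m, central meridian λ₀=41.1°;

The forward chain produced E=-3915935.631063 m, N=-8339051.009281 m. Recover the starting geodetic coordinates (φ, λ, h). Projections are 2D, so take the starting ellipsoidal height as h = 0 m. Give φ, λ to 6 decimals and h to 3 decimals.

φ=-59.724809°, λ=5.923936°, h=0.000 m

start: E=-3915935.6311, N=-8339051.0093 m
→ merc⁻¹: φ=-59.72480900°, λ=5.92393600°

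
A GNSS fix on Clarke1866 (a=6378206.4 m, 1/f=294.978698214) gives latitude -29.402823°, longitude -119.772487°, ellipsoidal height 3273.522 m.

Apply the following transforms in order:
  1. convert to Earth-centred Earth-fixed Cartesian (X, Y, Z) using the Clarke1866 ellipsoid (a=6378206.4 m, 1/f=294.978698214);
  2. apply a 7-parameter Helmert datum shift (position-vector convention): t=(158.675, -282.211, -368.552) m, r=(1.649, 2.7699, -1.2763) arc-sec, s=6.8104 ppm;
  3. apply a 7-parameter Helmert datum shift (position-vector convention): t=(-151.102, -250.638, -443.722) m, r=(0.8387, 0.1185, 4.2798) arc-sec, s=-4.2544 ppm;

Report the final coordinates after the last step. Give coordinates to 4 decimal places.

X=-2762825.6700 m, Y=-4830137.1062 m, Z=-3115151.1954 m

start: φ=-29.402823°, λ=-119.772487°, h=3273.522 m
→ ECEF (a=6378206.400, f=1/294.978698214): X=-2762852.9001, Y=-4829589.2473, Z=-3114311.4027
→ Helmert 7p (PV): X=-2762784.7473, Y=-4829862.3562, Z=-3114702.6730
→ Helmert 7p (PV): X=-2762825.6700, Y=-4830137.1062, Z=-3115151.1954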